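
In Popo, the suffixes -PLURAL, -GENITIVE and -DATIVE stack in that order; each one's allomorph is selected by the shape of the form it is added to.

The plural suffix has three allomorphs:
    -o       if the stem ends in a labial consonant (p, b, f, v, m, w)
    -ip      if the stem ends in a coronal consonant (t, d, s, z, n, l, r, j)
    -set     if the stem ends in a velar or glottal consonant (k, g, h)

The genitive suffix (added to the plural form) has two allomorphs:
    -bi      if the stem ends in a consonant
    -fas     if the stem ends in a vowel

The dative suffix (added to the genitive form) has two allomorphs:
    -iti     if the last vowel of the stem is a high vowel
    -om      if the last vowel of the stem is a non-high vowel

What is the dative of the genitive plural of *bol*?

*bol*: final consonant = /l/, coronal → -ip → *bolip*.
The final sound of the plural form *bolip* is /p/, which is a consonant, so the genitive suffix is -bi, giving *bolipbi*.
The genitive form *bolipbi*: last vowel = /i/, a high vowel → -iti → *bolipbiiti*.

bolipbiiti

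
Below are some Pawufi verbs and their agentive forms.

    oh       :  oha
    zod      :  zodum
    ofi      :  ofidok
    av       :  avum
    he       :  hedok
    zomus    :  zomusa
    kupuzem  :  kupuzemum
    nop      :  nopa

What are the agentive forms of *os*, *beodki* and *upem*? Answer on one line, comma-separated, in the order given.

The alternation tracks the final sound of the stem — -a when the stem ends in a voiceless consonant (*oh*, *zomus*, *nop*); -um when the stem ends in a voiced consonant (*zod*, *av*, *kupuzem*); -dok when the stem ends in a vowel (*ofi*, *he*).
*os* — final sound /s/ (a voiceless consonant) → -a → *osa*.
*beodki* — final sound /i/ (a vowel) → -dok → *beodkidok*.
*upem* — final sound /m/ (a voiced consonant) → -um → *upemum*.

osa, beodkidok, upemum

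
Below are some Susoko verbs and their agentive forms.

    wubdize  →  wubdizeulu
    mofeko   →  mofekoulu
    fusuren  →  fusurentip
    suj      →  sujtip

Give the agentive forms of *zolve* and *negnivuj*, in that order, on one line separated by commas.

zolveulu, negnivujtip

The suffix is conditioned by the final sound: -tip when the stem ends in a consonant (*fusuren*, *suj*); -ulu when the stem ends in a vowel (*wubdize*, *mofeko*).
*zolve* — final sound /e/ (a vowel) → -ulu → *zolveulu*.
*negnivuj* — final sound /j/ (a consonant) → -tip → *negnivujtip*.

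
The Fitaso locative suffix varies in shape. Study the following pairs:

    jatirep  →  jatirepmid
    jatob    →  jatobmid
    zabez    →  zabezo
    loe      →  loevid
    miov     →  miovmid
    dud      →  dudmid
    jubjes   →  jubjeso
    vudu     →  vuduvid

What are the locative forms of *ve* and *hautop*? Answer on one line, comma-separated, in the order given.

vevid, hautopmid

The alternation tracks the final sound of the stem — -o when the stem ends in a sibilant (*zabez*, *jubjes*); -mid when the stem ends in a non-sibilant consonant (*jatirep*, *jatob*, *miov*, *dud*); -vid when the stem ends in a vowel (*loe*, *vudu*).
Since the final sound of *ve* is /e/ (a vowel), it takes -vid, giving *vevid*.
*hautop* — final sound /p/ (a non-sibilant consonant) → -mid → *hautopmid*.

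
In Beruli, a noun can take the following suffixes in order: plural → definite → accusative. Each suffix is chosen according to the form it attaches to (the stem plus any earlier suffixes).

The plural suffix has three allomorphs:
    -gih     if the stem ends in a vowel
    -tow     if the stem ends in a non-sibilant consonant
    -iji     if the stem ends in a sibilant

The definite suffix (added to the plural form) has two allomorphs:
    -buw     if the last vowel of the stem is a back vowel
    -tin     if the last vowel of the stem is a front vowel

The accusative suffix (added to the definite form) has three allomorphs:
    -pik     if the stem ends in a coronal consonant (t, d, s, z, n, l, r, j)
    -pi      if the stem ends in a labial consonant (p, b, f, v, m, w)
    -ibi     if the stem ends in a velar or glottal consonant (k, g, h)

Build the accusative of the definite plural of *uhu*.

uhugihtinpik

The final sound of *uhu* is /u/, which is a vowel, so the plural suffix is -gih, giving *uhugih*.
The plural form *uhugih*: last vowel = /i/, a front vowel → -tin → *uhugihtin*.
Since the final consonant of the definite form *uhugihtin* is /n/ (coronal), it takes -pik, giving *uhugihtinpik*.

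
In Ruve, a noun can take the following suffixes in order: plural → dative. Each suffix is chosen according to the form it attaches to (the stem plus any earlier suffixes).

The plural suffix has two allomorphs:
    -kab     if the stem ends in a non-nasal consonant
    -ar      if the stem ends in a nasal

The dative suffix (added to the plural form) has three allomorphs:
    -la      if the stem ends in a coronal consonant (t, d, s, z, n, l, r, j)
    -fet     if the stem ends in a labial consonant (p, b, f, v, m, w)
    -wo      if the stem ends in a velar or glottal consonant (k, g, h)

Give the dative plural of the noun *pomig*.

*pomig* — final consonant /g/ (non-nasal) → -kab → *pomigkab*.
The plural form *pomigkab*: final consonant = /b/, labial → -fet → *pomigkabfet*.

pomigkabfet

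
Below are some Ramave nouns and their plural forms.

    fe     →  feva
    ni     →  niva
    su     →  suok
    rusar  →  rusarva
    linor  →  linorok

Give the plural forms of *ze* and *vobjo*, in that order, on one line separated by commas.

zeva, vobjook

The suffix is conditioned by the last vowel: -ok when the last vowel of the stem is a rounded vowel (*su*, *linor*); -va when the last vowel of the stem is an unrounded vowel (*fe*, *ni*, *rusar*).
*ze*: last vowel = /e/, an unrounded vowel → -va → *zeva*.
*vobjo* — last vowel /o/ (a rounded vowel) → -ok → *vobjook*.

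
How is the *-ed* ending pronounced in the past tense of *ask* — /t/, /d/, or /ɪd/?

/t/

The stem *ask* ends in a voiceless consonant other than /t/.
The -ed suffix is realized as /ɪd/ after /t, d/; as /t/ after other voiceless consonants; and as /d/ after other voiced sounds.
So -ed on *ask* is pronounced /t/.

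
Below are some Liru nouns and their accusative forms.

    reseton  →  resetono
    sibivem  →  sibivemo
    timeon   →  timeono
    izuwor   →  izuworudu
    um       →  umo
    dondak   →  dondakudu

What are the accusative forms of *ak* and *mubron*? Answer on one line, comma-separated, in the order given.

Looking at the final consonant of each stem: -o when the stem ends in a nasal (*reseton*, *sibivem*, *timeon*, *um*); -udu when the stem ends in a non-nasal consonant (*izuwor*, *dondak*).
*ak* — final consonant /k/ (non-nasal) → -udu → *akudu*.
*mubron* — final consonant /n/ (a nasal) → -o → *mubrono*.

akudu, mubrono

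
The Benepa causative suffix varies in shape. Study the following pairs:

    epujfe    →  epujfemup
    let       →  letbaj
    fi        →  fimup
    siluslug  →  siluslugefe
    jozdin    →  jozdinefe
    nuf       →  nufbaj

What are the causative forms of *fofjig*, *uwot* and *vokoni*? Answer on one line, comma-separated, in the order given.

The alternation tracks the final sound of the stem — -baj when the stem ends in a voiceless consonant (*let*, *nuf*); -efe when the stem ends in a voiced consonant (*siluslug*, *jozdin*); -mup when the stem ends in a vowel (*epujfe*, *fi*).
*fofjig*: final sound = /g/, a voiced consonant → -efe → *fofjigefe*.
*uwot* — final sound /t/ (a voiceless consonant) → -baj → *uwotbaj*.
The final sound of *vokoni* is /i/, which is a vowel, so the suffix is -mup, giving *vokonimup*.

fofjigefe, uwotbaj, vokonimup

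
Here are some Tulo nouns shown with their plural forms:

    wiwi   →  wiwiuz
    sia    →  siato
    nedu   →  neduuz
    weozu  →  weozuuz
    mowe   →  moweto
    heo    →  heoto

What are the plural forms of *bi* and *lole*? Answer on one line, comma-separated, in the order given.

The suffix is conditioned by the last vowel: -uz when the last vowel of the stem is a high vowel (*wiwi*, *nedu*, *weozu*); -to when the last vowel of the stem is a non-high vowel (*sia*, *mowe*, *heo*).
Since the last vowel of *bi* is /i/ (a high vowel), it takes -uz, giving *biuz*.
*lole* — last vowel /e/ (a non-high vowel) → -to → *loleto*.

biuz, loleto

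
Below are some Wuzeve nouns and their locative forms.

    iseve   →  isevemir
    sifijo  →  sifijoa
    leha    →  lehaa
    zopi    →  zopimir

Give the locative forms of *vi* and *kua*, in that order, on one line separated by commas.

vimir, kuaa

Looking at the last vowel of each stem: -mir when the last vowel of the stem is a front vowel (*iseve*, *zopi*); -a when the last vowel of the stem is a back vowel (*sifijo*, *leha*).
Since the last vowel of *vi* is /i/ (a front vowel), it takes -mir, giving *vimir*.
*kua*: last vowel = /a/, a back vowel → -a → *kuaa*.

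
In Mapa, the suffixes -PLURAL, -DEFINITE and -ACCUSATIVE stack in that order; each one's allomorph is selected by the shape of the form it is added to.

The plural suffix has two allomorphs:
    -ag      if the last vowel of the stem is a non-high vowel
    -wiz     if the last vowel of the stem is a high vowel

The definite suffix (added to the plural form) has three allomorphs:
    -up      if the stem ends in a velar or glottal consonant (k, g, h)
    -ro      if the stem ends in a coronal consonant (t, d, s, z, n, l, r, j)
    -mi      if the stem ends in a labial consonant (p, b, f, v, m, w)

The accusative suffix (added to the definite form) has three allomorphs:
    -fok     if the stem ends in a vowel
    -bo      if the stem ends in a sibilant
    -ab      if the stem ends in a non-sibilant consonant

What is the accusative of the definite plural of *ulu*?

*ulu*: last vowel = /u/, a high vowel → -wiz → *uluwiz*.
The final consonant of the plural form *uluwiz* is /z/, which is coronal, so the definite suffix is -ro, giving *uluwizro*.
The final sound of the definite form *uluwizro* is /o/, which is a vowel, so the accusative suffix is -fok, giving *uluwizrofok*.

uluwizrofok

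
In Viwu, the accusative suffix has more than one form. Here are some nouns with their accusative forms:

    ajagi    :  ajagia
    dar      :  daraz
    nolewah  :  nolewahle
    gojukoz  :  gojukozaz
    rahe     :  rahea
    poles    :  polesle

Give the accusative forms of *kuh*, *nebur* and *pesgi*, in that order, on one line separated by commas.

kuhle, neburaz, pesgia

Looking at the final sound of each stem: -le when the stem ends in a voiceless consonant (*nolewah*, *poles*); -az when the stem ends in a voiced consonant (*dar*, *gojukoz*); -a when the stem ends in a vowel (*ajagi*, *rahe*).
The final sound of *kuh* is /h/, which is a voiceless consonant, so the suffix is -le, giving *kuhle*.
*nebur*: final sound = /r/, a voiced consonant → -az → *neburaz*.
*pesgi* — final sound /i/ (a vowel) → -a → *pesgia*.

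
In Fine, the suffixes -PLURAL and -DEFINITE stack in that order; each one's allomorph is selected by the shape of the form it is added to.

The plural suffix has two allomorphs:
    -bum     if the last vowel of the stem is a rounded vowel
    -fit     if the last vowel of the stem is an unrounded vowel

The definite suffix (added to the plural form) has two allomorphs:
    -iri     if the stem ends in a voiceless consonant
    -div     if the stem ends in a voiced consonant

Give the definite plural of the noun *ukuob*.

Since the last vowel of *ukuob* is /o/ (a rounded vowel), it takes -bum, giving *ukuobbum*.
The plural form *ukuobbum* — final consonant /m/ (voiced) → -div → *ukuobbumdiv*.

ukuobbumdiv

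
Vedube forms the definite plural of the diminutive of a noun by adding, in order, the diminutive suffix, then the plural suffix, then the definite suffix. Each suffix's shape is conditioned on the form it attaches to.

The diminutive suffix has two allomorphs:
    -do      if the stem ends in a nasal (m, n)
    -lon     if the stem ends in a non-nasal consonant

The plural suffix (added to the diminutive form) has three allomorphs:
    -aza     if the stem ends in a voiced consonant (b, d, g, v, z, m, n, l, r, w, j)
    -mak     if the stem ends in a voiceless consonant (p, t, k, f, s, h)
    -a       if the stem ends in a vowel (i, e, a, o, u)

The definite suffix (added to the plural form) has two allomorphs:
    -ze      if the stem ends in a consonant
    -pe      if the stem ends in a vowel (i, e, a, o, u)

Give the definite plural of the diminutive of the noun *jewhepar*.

*jewhepar* — final consonant /r/ (non-nasal) → -lon → *jewheparlon*.
The diminutive form *jewheparlon* — final sound /n/ (a voiced consonant) → -aza → *jewheparlonaza*.
The final sound of the plural form *jewheparlonaza* is /a/, which is a vowel, so the definite suffix is -pe, giving *jewheparlonazape*.

jewheparlonazape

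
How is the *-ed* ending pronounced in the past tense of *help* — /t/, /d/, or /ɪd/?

The stem *help* ends in a voiceless consonant other than /t/.
The -ed suffix is realized as /ɪd/ after /t, d/; as /t/ after other voiceless consonants; and as /d/ after other voiced sounds.
So -ed on *help* is pronounced /t/.

/t/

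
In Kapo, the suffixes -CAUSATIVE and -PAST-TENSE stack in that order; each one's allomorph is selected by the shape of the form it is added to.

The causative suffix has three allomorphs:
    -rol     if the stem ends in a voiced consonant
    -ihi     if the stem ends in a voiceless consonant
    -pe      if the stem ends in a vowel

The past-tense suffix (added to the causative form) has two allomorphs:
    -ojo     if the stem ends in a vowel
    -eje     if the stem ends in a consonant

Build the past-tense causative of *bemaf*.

*bemaf* — final sound /f/ (a voiceless consonant) → -ihi → *bemafihi*.
The causative form *bemafihi* — final sound /i/ (a vowel) → -ojo → *bemafihiojo*.

bemafihiojo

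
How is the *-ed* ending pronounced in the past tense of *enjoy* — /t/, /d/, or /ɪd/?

/d/

The stem *enjoy* ends in a voiced sound other than /d/.
The -ed suffix is realized as /ɪd/ after /t, d/; as /t/ after other voiceless consonants; and as /d/ after other voiced sounds.
So -ed on *enjoy* is pronounced /d/.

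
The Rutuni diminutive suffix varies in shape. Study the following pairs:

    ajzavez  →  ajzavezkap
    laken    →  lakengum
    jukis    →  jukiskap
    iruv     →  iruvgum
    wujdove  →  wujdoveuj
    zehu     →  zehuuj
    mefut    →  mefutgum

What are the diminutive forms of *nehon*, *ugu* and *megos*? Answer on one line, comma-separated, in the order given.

nehongum, uguuj, megoskap

The suffix is conditioned by the final sound: -kap when the stem ends in a sibilant (*ajzavez*, *jukis*); -gum when the stem ends in a non-sibilant consonant (*laken*, *iruv*, *mefut*); -uj when the stem ends in a vowel (*wujdove*, *zehu*).
Since the final sound of *nehon* is /n/ (a non-sibilant consonant), it takes -gum, giving *nehongum*.
Since the final sound of *ugu* is /u/ (a vowel), it takes -uj, giving *uguuj*.
Since the final sound of *megos* is /s/ (a sibilant), it takes -kap, giving *megoskap*.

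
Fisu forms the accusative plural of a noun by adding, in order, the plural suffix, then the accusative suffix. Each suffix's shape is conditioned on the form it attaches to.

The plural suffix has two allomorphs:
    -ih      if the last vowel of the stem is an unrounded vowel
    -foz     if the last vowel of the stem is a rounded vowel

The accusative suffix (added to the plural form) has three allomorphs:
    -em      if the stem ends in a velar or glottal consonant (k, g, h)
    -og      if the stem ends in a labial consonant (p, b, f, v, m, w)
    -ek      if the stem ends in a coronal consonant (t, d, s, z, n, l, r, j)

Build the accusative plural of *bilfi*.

*bilfi*: last vowel = /i/, an unrounded vowel → -ih → *bilfiih*.
The final consonant of the plural form *bilfiih* is /h/, which is velar/glottal, so the accusative suffix is -em, giving *bilfiihem*.

bilfiihem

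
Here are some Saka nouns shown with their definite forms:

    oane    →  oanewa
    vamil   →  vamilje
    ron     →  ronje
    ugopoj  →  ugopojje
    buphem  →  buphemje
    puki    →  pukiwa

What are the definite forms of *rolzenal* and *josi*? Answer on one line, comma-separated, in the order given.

Looking at the final sound of each stem: -je when the stem ends in a consonant (*vamil*, *ron*, *ugopoj*, *buphem*); -wa when the stem ends in a vowel (*oane*, *puki*).
*rolzenal* — final sound /l/ (a consonant) → -je → *rolzenalje*.
Since the final sound of *josi* is /i/ (a vowel), it takes -wa, giving *josiwa*.

rolzenalje, josiwa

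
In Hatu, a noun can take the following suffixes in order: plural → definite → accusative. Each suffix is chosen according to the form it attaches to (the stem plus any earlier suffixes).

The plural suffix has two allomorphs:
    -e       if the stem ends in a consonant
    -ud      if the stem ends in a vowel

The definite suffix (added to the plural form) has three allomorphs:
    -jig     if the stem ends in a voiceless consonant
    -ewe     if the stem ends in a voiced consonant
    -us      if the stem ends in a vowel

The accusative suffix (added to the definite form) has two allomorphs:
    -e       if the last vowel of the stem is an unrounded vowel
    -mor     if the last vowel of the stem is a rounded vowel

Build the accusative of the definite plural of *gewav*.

gewaveusmor

Since the final sound of *gewav* is /v/ (a consonant), it takes -e, giving *gewave*.
The plural form *gewave* — final sound /e/ (a vowel) → -us → *gewaveus*.
Since the last vowel of the definite form *gewaveus* is /u/ (a rounded vowel), it takes -mor, giving *gewaveusmor*.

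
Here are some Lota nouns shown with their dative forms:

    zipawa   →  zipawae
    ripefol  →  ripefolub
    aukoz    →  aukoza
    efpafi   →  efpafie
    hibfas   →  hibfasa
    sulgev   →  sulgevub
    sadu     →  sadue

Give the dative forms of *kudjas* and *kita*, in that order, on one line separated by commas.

Looking at the final sound of each stem: -a when the stem ends in a sibilant (*aukoz*, *hibfas*); -ub when the stem ends in a non-sibilant consonant (*ripefol*, *sulgev*); -e when the stem ends in a vowel (*zipawa*, *efpafi*, *sadu*).
*kudjas* — final sound /s/ (a sibilant) → -a → *kudjasa*.
The final sound of *kita* is /a/, which is a vowel, so the suffix is -e, giving *kitae*.

kudjasa, kitae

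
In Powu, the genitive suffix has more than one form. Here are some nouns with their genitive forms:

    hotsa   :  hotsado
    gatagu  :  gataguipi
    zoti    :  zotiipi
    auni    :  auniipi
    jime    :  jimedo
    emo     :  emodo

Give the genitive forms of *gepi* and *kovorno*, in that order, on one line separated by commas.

gepiipi, kovornodo

The suffix is conditioned by the last vowel: -ipi when the last vowel of the stem is a high vowel (*gatagu*, *zoti*, *auni*); -do when the last vowel of the stem is a non-high vowel (*hotsa*, *jime*, *emo*).
*gepi* — last vowel /i/ (a high vowel) → -ipi → *gepiipi*.
*kovorno*: last vowel = /o/, a non-high vowel → -do → *kovornodo*.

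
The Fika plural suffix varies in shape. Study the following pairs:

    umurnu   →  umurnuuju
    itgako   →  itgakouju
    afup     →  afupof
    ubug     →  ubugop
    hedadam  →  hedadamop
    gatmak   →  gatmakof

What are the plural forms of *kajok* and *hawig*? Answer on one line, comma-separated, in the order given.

Looking at the final sound of each stem: -of when the stem ends in a voiceless consonant (*afup*, *gatmak*); -op when the stem ends in a voiced consonant (*ubug*, *hedadam*); -uju when the stem ends in a vowel (*umurnu*, *itgako*).
The final sound of *kajok* is /k/, which is a voiceless consonant, so the suffix is -of, giving *kajokof*.
The final sound of *hawig* is /g/, which is a voiced consonant, so the suffix is -op, giving *hawigop*.

kajokof, hawigop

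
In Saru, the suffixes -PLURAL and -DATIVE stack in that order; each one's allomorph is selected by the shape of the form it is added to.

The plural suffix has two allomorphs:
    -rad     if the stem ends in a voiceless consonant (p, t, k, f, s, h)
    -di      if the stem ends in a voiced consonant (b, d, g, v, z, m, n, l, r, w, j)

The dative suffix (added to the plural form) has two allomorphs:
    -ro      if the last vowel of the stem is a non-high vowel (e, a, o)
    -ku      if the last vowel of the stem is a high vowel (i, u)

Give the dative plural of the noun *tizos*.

tizosradro

The final consonant of *tizos* is /s/, which is voiceless, so the plural suffix is -rad, giving *tizosrad*.
Since the last vowel of the plural form *tizosrad* is /a/ (a non-high vowel), it takes -ro, giving *tizosradro*.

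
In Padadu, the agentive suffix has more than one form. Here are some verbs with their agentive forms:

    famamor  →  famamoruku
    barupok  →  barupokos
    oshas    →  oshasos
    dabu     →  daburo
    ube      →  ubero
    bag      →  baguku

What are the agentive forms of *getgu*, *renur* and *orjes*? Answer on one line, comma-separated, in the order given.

getguro, renuruku, orjesos

The alternation tracks the final sound of the stem — -os when the stem ends in a voiceless consonant (*barupok*, *oshas*); -uku when the stem ends in a voiced consonant (*famamor*, *bag*); -ro when the stem ends in a vowel (*dabu*, *ube*).
Since the final sound of *getgu* is /u/ (a vowel), it takes -ro, giving *getguro*.
The final sound of *renur* is /r/, which is a voiced consonant, so the suffix is -uku, giving *renuruku*.
Since the final sound of *orjes* is /s/ (a voiceless consonant), it takes -os, giving *orjesos*.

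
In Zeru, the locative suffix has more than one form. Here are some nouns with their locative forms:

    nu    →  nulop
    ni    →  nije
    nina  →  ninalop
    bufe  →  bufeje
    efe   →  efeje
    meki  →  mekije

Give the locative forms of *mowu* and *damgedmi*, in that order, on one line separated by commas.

Looking at the last vowel of each stem: -je when the last vowel of the stem is a front vowel (*ni*, *bufe*, *efe*, *meki*); -lop when the last vowel of the stem is a back vowel (*nu*, *nina*).
*mowu*: last vowel = /u/, a back vowel → -lop → *mowulop*.
*damgedmi*: last vowel = /i/, a front vowel → -je → *damgedmije*.

mowulop, damgedmije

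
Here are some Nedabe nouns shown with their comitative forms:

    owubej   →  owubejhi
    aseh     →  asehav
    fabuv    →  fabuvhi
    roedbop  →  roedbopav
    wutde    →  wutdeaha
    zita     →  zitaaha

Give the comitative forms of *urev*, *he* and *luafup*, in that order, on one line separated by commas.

urevhi, heaha, luafupav

The pattern is voicing of the final sound: -av when the stem ends in a voiceless consonant (*aseh*, *roedbop*); -hi when the stem ends in a voiced consonant (*owubej*, *fabuv*); -aha when the stem ends in a vowel (*wutde*, *zita*).
Since the final sound of *urev* is /v/ (a voiced consonant), it takes -hi, giving *urevhi*.
*he* — final sound /e/ (a vowel) → -aha → *heaha*.
The final sound of *luafup* is /p/, which is a voiceless consonant, so the suffix is -av, giving *luafupav*.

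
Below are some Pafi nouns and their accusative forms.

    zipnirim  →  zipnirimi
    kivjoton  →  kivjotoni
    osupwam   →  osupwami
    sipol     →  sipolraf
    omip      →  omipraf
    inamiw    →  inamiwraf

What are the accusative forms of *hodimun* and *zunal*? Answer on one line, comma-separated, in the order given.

Looking at the final consonant of each stem: -i when the stem ends in a nasal (*zipnirim*, *kivjoton*, *osupwam*); -raf when the stem ends in a non-nasal consonant (*sipol*, *omip*, *inamiw*).
*hodimun*: final consonant = /n/, a nasal → -i → *hodimuni*.
The final consonant of *zunal* is /l/, which is non-nasal, so the suffix is -raf, giving *zunalraf*.

hodimuni, zunalraf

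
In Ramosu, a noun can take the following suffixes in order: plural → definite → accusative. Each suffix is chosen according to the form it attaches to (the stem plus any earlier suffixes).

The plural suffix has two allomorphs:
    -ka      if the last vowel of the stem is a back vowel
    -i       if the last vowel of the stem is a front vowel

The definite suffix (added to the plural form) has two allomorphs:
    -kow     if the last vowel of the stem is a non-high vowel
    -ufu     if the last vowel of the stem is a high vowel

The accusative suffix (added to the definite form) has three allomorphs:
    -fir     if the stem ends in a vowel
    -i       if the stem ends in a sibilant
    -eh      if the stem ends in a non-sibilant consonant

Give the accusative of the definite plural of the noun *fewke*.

*fewke* — last vowel /e/ (a front vowel) → -i → *fewkei*.
The plural form *fewkei* — last vowel /i/ (a high vowel) → -ufu → *fewkeiufu*.
The definite form *fewkeiufu*: final sound = /u/, a vowel → -fir → *fewkeiufufir*.

fewkeiufufir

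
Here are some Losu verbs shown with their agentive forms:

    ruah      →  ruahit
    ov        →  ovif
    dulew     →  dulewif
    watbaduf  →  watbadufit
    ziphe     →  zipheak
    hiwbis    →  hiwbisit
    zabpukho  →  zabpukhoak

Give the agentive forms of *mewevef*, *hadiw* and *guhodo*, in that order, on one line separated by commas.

The suffix is conditioned by the final sound: -it when the stem ends in a voiceless consonant (*ruah*, *watbaduf*, *hiwbis*); -if when the stem ends in a voiced consonant (*ov*, *dulew*); -ak when the stem ends in a vowel (*ziphe*, *zabpukho*).
The final sound of *mewevef* is /f/, which is a voiceless consonant, so the suffix is -it, giving *mewevefit*.
*hadiw*: final sound = /w/, a voiced consonant → -if → *hadiwif*.
*guhodo*: final sound = /o/, a vowel → -ak → *guhodoak*.

mewevefit, hadiwif, guhodoak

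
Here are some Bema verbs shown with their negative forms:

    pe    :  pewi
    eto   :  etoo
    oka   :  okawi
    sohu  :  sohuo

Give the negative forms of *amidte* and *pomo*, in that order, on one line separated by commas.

Looking at the last vowel of each stem: -o when the last vowel of the stem is a rounded vowel (*eto*, *sohu*); -wi when the last vowel of the stem is an unrounded vowel (*pe*, *oka*).
*amidte*: last vowel = /e/, an unrounded vowel → -wi → *amidtewi*.
The last vowel of *pomo* is /o/, which is a rounded vowel, so the suffix is -o, giving *pomoo*.

amidtewi, pomoo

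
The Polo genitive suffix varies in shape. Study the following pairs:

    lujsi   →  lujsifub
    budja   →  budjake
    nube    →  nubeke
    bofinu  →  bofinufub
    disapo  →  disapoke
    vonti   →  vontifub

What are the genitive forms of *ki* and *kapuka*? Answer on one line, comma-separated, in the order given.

The suffix is conditioned by the last vowel: -fub when the last vowel of the stem is a high vowel (*lujsi*, *bofinu*, *vonti*); -ke when the last vowel of the stem is a non-high vowel (*budja*, *nube*, *disapo*).
The last vowel of *ki* is /i/, which is a high vowel, so the suffix is -fub, giving *kifub*.
*kapuka* — last vowel /a/ (a non-high vowel) → -ke → *kapukake*.

kifub, kapukake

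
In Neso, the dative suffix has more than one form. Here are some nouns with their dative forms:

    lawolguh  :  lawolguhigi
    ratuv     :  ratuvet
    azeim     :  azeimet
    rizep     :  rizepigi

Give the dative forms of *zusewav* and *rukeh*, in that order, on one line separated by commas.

The suffix is conditioned by the final consonant: -igi when the stem ends in a voiceless consonant (*lawolguh*, *rizep*); -et when the stem ends in a voiced consonant (*ratuv*, *azeim*).
*zusewav* — final consonant /v/ (voiced) → -et → *zusewavet*.
*rukeh* — final consonant /h/ (voiceless) → -igi → *rukehigi*.

zusewavet, rukehigi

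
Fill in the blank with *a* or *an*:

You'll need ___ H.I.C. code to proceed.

an

The indefinite article is chosen by the initial *sound* of the following word, not its spelling.
The initialism *H.I.C.* is read letter by letter; the first letter, H, is pronounced /eɪtʃ/, which begins with a vowel sound.
So the article is *an*: You'll need an H.I.C. code to proceed.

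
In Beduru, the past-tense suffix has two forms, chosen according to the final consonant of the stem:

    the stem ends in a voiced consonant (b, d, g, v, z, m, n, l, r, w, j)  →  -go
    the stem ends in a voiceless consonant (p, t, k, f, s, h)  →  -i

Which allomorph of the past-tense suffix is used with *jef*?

-i

*jef* — final consonant /f/ (voiceless) → -i.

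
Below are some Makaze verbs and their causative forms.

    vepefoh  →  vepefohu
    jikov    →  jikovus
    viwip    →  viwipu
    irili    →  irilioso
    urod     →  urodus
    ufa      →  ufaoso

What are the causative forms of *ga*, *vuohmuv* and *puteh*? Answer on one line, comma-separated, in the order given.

gaoso, vuohmuvus, putehu

The suffix is conditioned by the final sound: -u when the stem ends in a voiceless consonant (*vepefoh*, *viwip*); -us when the stem ends in a voiced consonant (*jikov*, *urod*); -oso when the stem ends in a vowel (*irili*, *ufa*).
Since the final sound of *ga* is /a/ (a vowel), it takes -oso, giving *gaoso*.
*vuohmuv* — final sound /v/ (a voiced consonant) → -us → *vuohmuvus*.
Since the final sound of *puteh* is /h/ (a voiceless consonant), it takes -u, giving *putehu*.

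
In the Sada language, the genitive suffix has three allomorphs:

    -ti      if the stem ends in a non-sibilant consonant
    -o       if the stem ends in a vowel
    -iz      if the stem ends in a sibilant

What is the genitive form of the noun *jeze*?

jezeo

Since the final sound of *jeze* is /e/ (a vowel), it takes -o, giving *jezeo*.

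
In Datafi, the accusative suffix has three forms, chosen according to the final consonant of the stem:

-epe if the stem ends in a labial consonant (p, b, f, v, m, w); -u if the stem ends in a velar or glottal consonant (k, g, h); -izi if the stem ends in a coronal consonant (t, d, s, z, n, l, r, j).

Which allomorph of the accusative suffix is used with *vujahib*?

-epe

*vujahib* — final consonant /b/ (labial) → -epe.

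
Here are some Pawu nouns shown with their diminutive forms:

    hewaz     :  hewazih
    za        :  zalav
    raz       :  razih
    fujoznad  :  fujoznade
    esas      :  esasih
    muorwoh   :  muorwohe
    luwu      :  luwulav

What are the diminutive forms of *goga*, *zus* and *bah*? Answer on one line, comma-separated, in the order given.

The suffix is conditioned by the final sound: -ih when the stem ends in a sibilant (*hewaz*, *raz*, *esas*); -e when the stem ends in a non-sibilant consonant (*fujoznad*, *muorwoh*); -lav when the stem ends in a vowel (*za*, *luwu*).
Since the final sound of *goga* is /a/ (a vowel), it takes -lav, giving *gogalav*.
*zus*: final sound = /s/, a sibilant → -ih → *zusih*.
*bah*: final sound = /h/, a non-sibilant consonant → -e → *bahe*.

gogalav, zusih, bahe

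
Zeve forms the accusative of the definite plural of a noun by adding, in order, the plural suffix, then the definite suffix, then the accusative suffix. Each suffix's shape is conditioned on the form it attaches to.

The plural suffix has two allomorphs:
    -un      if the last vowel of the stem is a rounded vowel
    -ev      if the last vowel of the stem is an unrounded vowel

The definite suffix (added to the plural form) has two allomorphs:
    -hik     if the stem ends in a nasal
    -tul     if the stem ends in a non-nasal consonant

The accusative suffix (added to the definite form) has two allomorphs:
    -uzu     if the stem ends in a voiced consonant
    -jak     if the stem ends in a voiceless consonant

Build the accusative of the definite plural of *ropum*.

The last vowel of *ropum* is /u/, which is a rounded vowel, so the plural suffix is -un, giving *ropumun*.
The final consonant of the plural form *ropumun* is /n/, which is a nasal, so the definite suffix is -hik, giving *ropumunhik*.
Since the final consonant of the definite form *ropumunhik* is /k/ (voiceless), it takes -jak, giving *ropumunhikjak*.

ropumunhikjak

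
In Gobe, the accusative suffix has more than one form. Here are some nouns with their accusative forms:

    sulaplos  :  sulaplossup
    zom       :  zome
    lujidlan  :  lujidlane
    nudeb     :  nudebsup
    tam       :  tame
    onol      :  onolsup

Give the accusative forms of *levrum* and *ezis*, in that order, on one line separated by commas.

The suffix is conditioned by the final consonant: -e when the stem ends in a nasal (*zom*, *lujidlan*, *tam*); -sup when the stem ends in a non-nasal consonant (*sulaplos*, *nudeb*, *onol*).
Since the final consonant of *levrum* is /m/ (a nasal), it takes -e, giving *levrume*.
Since the final consonant of *ezis* is /s/ (non-nasal), it takes -sup, giving *ezissup*.

levrume, ezissup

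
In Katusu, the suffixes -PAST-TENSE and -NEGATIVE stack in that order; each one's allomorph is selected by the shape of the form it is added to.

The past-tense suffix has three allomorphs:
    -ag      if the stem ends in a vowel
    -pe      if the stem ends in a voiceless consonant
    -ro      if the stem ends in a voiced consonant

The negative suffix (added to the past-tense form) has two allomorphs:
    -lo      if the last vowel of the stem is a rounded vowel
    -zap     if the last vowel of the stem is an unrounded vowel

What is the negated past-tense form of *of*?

ofpezap

*of*: final sound = /f/, a voiceless consonant → -pe → *ofpe*.
The last vowel of the past-tense form *ofpe* is /e/, which is an unrounded vowel, so the negative suffix is -zap, giving *ofpezap*.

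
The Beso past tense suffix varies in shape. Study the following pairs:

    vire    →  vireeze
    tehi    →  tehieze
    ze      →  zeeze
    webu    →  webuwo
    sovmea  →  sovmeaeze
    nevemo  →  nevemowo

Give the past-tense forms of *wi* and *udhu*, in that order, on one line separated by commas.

Looking at the last vowel of each stem: -wo when the last vowel of the stem is a rounded vowel (*webu*, *nevemo*); -eze when the last vowel of the stem is an unrounded vowel (*vire*, *tehi*, *ze*, *sovmea*).
Since the last vowel of *wi* is /i/ (an unrounded vowel), it takes -eze, giving *wieze*.
Since the last vowel of *udhu* is /u/ (a rounded vowel), it takes -wo, giving *udhuwo*.

wieze, udhuwo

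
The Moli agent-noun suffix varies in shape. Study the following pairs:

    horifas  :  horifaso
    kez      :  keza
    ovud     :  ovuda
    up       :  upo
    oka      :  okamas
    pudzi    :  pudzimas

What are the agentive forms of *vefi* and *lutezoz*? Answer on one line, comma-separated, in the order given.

vefimas, lutezoza

The alternation tracks the final sound of the stem — -o when the stem ends in a voiceless consonant (*horifas*, *up*); -a when the stem ends in a voiced consonant (*kez*, *ovud*); -mas when the stem ends in a vowel (*oka*, *pudzi*).
*vefi*: final sound = /i/, a vowel → -mas → *vefimas*.
*lutezoz*: final sound = /z/, a voiced consonant → -a → *lutezoza*.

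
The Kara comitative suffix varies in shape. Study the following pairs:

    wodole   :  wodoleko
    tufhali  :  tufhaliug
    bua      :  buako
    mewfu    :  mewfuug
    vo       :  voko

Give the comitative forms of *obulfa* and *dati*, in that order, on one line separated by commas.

obulfako, datiug

Looking at the last vowel of each stem: -ug when the last vowel of the stem is a high vowel (*tufhali*, *mewfu*); -ko when the last vowel of the stem is a non-high vowel (*wodole*, *bua*, *vo*).
*obulfa* — last vowel /a/ (a non-high vowel) → -ko → *obulfako*.
*dati*: last vowel = /i/, a high vowel → -ug → *datiug*.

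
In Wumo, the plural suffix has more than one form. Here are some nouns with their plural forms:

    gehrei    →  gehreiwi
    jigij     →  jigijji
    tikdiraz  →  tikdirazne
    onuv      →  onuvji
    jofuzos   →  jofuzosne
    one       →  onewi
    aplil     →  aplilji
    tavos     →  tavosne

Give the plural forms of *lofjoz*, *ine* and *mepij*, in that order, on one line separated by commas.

lofjozne, inewi, mepijji

Looking at the final sound of each stem: -ne when the stem ends in a sibilant (*tikdiraz*, *jofuzos*, *tavos*); -ji when the stem ends in a non-sibilant consonant (*jigij*, *onuv*, *aplil*); -wi when the stem ends in a vowel (*gehrei*, *one*).
Since the final sound of *lofjoz* is /z/ (a sibilant), it takes -ne, giving *lofjozne*.
*ine*: final sound = /e/, a vowel → -wi → *inewi*.
*mepij*: final sound = /j/, a non-sibilant consonant → -ji → *mepijji*.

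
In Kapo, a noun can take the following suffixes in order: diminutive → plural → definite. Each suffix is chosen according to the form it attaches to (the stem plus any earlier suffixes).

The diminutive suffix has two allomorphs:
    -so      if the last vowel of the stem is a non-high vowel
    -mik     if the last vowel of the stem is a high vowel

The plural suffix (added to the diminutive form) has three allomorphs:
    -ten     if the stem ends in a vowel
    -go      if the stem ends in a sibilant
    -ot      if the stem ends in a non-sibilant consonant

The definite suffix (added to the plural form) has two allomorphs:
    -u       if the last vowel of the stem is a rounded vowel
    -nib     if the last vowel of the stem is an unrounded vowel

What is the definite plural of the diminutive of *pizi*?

pizimikotu

Since the last vowel of *pizi* is /i/ (a high vowel), it takes -mik, giving *pizimik*.
The diminutive form *pizimik*: final sound = /k/, a non-sibilant consonant → -ot → *pizimikot*.
The plural form *pizimikot* — last vowel /o/ (a rounded vowel) → -u → *pizimikotu*.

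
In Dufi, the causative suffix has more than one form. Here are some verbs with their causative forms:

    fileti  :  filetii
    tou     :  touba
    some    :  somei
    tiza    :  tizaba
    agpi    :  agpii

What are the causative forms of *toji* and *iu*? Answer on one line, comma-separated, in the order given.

tojii, iuba

Looking at the last vowel of each stem: -i when the last vowel of the stem is a front vowel (*fileti*, *some*, *agpi*); -ba when the last vowel of the stem is a back vowel (*tou*, *tiza*).
*toji* — last vowel /i/ (a front vowel) → -i → *tojii*.
*iu* — last vowel /u/ (a back vowel) → -ba → *iuba*.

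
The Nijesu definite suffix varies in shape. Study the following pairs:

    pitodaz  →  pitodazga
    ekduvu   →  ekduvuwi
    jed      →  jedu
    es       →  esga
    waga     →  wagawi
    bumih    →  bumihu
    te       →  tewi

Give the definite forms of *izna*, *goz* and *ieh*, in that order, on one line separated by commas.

iznawi, gozga, iehu

The alternation tracks the final sound of the stem — -ga when the stem ends in a sibilant (*pitodaz*, *es*); -u when the stem ends in a non-sibilant consonant (*jed*, *bumih*); -wi when the stem ends in a vowel (*ekduvu*, *waga*, *te*).
*izna*: final sound = /a/, a vowel → -wi → *iznawi*.
The final sound of *goz* is /z/, which is a sibilant, so the suffix is -ga, giving *gozga*.
*ieh* — final sound /h/ (a non-sibilant consonant) → -u → *iehu*.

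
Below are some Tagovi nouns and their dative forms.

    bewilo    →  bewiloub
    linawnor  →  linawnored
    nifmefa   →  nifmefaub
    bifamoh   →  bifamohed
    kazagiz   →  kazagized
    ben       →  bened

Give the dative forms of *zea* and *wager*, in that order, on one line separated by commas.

The suffix is conditioned by the final sound: -ed when the stem ends in a consonant (*linawnor*, *bifamoh*, *kazagiz*, *ben*); -ub when the stem ends in a vowel (*bewilo*, *nifmefa*).
*zea* — final sound /a/ (a vowel) → -ub → *zeaub*.
*wager*: final sound = /r/, a consonant → -ed → *wagered*.

zeaub, wagered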